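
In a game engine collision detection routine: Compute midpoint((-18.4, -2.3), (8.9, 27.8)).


M = (((-18.4)+8.9)/2, ((-2.3)+27.8)/2)
= (-4.75, 12.75)

(-4.75, 12.75)


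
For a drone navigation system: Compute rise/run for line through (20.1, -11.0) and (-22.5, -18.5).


slope = (y2-y1)/(x2-x1) = ((-18.5)-(-11))/((-22.5)-20.1) = (-7.5)/(-42.6) = 0.1761

0.1761


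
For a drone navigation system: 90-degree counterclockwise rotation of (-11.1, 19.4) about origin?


90° CCW: (x,y) -> (-y, x)
(-11.1,19.4) -> (-19.4, -11.1)

(-19.4, -11.1)


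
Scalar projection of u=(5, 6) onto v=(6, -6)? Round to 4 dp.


u.v = -6, |v| = sqrt(72) = 8.4853
Scalar projection = u.v / |v| = -6 / sqrt(72) = -0.7071

-0.7071


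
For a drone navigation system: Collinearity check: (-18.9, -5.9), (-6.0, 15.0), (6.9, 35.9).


Cross product: ((-6)-(-18.9))*(35.9-(-5.9)) - (15-(-5.9))*(6.9-(-18.9))
= 0

Yes, collinear


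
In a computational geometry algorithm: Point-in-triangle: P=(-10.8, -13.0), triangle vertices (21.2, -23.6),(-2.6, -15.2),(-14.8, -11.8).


Cross products: AB x AP = 16.52, BC x BP = 1.04, CA x CP = 4
All same sign? yes

Yes, inside


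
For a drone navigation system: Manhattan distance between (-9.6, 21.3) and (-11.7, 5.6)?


|(-9.6)-(-11.7)| + |21.3-5.6| = 2.1 + 15.7 = 17.8

17.8


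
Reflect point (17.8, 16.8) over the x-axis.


Reflection over x-axis: (x,y) -> (x,-y)
(17.8, 16.8) -> (17.8, -16.8)

(17.8, -16.8)


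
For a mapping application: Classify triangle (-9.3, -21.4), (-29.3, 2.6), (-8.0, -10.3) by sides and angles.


Side lengths squared: AB^2=976, BC^2=620.1, CA^2=124.9
Sorted: [124.9, 620.1, 976]
By sides: Scalene, By angles: Obtuse

Scalene, Obtuse


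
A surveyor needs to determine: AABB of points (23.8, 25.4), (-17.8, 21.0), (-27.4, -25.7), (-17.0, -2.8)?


x range: [-27.4, 23.8]
y range: [-25.7, 25.4]
Bounding box: (-27.4,-25.7) to (23.8,25.4)

(-27.4,-25.7) to (23.8,25.4)


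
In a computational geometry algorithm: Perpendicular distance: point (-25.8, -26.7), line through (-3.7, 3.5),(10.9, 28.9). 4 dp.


|cross product| = 120.42
|line direction| = sqrt(858.32) = 29.2971
Distance = 120.42/sqrt(858.32) = 4.1103

4.1103


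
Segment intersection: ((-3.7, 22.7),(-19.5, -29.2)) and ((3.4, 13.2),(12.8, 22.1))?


Cross products: d1=152.49, d2=-194.75, d3=518.59, d4=865.83
d1*d2 < 0 and d3*d4 < 0? no

No, they don't intersect


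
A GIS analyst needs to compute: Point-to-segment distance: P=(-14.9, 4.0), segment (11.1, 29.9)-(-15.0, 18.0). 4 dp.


Project P onto AB: t = 1 (clamped to [0,1])
Closest point on segment: (-15, 18)
Distance: 14.0004

14.0004


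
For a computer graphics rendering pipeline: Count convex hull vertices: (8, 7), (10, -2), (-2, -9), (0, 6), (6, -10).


Convex hull vertices (CCW): (-2, -9), (6, -10), (10, -2), (8, 7), (0, 6)
Count = 5

5


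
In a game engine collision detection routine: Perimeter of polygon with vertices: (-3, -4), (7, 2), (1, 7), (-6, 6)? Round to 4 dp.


Sides: (-3, -4)->(7, 2): sqrt(136) = 11.661904, (7, 2)->(1, 7): sqrt(61) = 7.81025, (1, 7)->(-6, 6): sqrt(50) = 7.071068, (-6, 6)->(-3, -4): sqrt(109) = 10.440307
Sum = 36.983529
Perimeter = 36.9835

36.9835


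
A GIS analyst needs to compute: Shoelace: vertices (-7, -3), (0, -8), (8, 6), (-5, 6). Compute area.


Shoelace sum: ((-7)*(-8) - 0*(-3)) + (0*6 - 8*(-8)) + (8*6 - (-5)*6) + ((-5)*(-3) - (-7)*6)
= 255
Area = |255|/2 = 127.5

127.5


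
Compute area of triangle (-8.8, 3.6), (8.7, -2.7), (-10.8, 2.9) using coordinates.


Area = |x_A(y_B-y_C) + x_B(y_C-y_A) + x_C(y_A-y_B)|/2
= |49.28 + (-6.09) + (-68.04)|/2
= 24.85/2 = 12.425

12.425


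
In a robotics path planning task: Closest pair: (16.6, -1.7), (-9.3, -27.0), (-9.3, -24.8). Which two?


d(P0,P1) = 36.2064, d(P0,P2) = 34.7048, d(P1,P2) = 2.2
Closest: P1 and P2

Closest pair: (-9.3, -27.0) and (-9.3, -24.8), distance = 2.2


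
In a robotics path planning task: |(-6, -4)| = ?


|u| = sqrt((-6)^2 + (-4)^2) = sqrt(52) = 7.2111

7.2111


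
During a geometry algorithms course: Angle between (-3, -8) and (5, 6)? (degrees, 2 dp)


u.v = -63, |u| = sqrt(73) = 8.544, |v| = sqrt(61) = 7.8102
cos(theta) = u.v/(|u||v|) = -63/sqrt(4453) = -0.944092
theta = acos(-0.944092) = 160.75 degrees

160.75 degrees


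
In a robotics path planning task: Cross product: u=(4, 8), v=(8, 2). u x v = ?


u x v = u_x*v_y - u_y*v_x = 4*2 - 8*8
= 8 - 64 = -56

-56


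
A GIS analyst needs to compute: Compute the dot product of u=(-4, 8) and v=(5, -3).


u . v = u_x*v_x + u_y*v_y = (-4)*5 + 8*(-3)
= (-20) + (-24) = -44

-44


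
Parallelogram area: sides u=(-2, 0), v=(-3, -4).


|u x v| = |(-2)*(-4) - 0*(-3)|
= |8 - 0| = 8

8


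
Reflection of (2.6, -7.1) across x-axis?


Reflection over x-axis: (x,y) -> (x,-y)
(2.6, -7.1) -> (2.6, 7.1)

(2.6, 7.1)


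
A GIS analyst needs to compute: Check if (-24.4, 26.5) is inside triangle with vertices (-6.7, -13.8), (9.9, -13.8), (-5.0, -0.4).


Cross products: AB x AP = 668.98, BC x BP = -140.85, CA x CP = -305.69
All same sign? no

No, outside


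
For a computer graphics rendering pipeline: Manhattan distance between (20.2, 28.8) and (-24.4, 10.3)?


|20.2-(-24.4)| + |28.8-10.3| = 44.6 + 18.5 = 63.1

63.1


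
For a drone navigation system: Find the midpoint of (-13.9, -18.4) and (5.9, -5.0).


M = (((-13.9)+5.9)/2, ((-18.4)+(-5))/2)
= (-4, -11.7)

(-4, -11.7)


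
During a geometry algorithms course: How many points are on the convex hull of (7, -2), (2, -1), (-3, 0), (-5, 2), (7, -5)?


Convex hull vertices (CCW): (-5, 2), (-3, 0), (7, -5), (7, -2)
Count = 4

4


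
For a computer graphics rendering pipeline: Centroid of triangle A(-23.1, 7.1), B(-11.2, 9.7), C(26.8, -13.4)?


Centroid = ((x_A+x_B+x_C)/3, (y_A+y_B+y_C)/3)
= (((-23.1)+(-11.2)+26.8)/3, (7.1+9.7+(-13.4))/3)
= (-2.5, 1.1333)

(-2.5, 1.1333)


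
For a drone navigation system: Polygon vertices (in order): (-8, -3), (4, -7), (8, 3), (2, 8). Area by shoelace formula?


Shoelace sum: ((-8)*(-7) - 4*(-3)) + (4*3 - 8*(-7)) + (8*8 - 2*3) + (2*(-3) - (-8)*8)
= 252
Area = |252|/2 = 126

126


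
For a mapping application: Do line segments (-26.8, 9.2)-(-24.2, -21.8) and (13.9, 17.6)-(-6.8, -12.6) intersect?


Cross products: d1=-1055.26, d2=-335.04, d3=1283.54, d4=563.32
d1*d2 < 0 and d3*d4 < 0? no

No, they don't intersect


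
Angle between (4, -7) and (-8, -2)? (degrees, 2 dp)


u.v = -18, |u| = sqrt(65) = 8.0623, |v| = sqrt(68) = 8.2462
cos(theta) = u.v/(|u||v|) = -18/sqrt(4420) = -0.270746
theta = acos(-0.270746) = 105.71 degrees

105.71 degrees


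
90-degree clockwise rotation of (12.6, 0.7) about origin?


90° CW: (x,y) -> (y, -x)
(12.6,0.7) -> (0.7, -12.6)

(0.7, -12.6)


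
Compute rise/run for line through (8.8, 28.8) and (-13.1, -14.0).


slope = (y2-y1)/(x2-x1) = ((-14)-28.8)/((-13.1)-8.8) = (-42.8)/(-21.9) = 1.9543

1.9543


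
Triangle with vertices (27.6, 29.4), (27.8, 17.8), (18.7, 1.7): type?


Side lengths squared: AB^2=134.6, BC^2=342.02, CA^2=846.5
Sorted: [134.6, 342.02, 846.5]
By sides: Scalene, By angles: Obtuse

Scalene, Obtuse


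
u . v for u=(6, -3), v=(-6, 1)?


u . v = u_x*v_x + u_y*v_y = 6*(-6) + (-3)*1
= (-36) + (-3) = -39

-39


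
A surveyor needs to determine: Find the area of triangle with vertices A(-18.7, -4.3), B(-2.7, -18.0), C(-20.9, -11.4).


Area = |x_A(y_B-y_C) + x_B(y_C-y_A) + x_C(y_A-y_B)|/2
= |123.42 + 19.17 + (-286.33)|/2
= 143.74/2 = 71.87

71.87


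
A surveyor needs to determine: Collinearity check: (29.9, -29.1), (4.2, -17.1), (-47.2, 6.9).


Cross product: (4.2-29.9)*(6.9-(-29.1)) - ((-17.1)-(-29.1))*((-47.2)-29.9)
= 0

Yes, collinear


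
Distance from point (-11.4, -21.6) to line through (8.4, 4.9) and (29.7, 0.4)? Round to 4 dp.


|cross product| = 653.55
|line direction| = sqrt(473.94) = 21.7702
Distance = 653.55/sqrt(473.94) = 30.0204

30.0204


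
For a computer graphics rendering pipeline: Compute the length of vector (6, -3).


|u| = sqrt(6^2 + (-3)^2) = sqrt(45) = 6.7082

6.7082


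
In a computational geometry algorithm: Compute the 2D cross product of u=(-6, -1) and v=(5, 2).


u x v = u_x*v_y - u_y*v_x = (-6)*2 - (-1)*5
= (-12) - (-5) = -7

-7


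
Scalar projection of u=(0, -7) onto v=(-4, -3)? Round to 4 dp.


u.v = 21, |v| = sqrt(25) = 5
Scalar projection = u.v / |v| = 21 / sqrt(25) = 4.2

4.2


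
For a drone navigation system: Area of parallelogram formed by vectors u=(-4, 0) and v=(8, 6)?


|u x v| = |(-4)*6 - 0*8|
= |(-24) - 0| = 24

24


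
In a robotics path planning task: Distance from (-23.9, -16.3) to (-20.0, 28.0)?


dx=3.9, dy=44.3
d^2 = 3.9^2 + 44.3^2 = 1977.7
d = sqrt(1977.7) = 44.4713

44.4713


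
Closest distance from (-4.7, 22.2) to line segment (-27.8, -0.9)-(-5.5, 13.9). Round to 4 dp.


Project P onto AB: t = 1 (clamped to [0,1])
Closest point on segment: (-5.5, 13.9)
Distance: 8.3385

8.3385


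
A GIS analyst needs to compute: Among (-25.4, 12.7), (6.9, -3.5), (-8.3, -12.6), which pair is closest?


d(P0,P1) = 36.1349, d(P0,P2) = 30.5369, d(P1,P2) = 17.7158
Closest: P1 and P2

Closest pair: (6.9, -3.5) and (-8.3, -12.6), distance = 17.7158


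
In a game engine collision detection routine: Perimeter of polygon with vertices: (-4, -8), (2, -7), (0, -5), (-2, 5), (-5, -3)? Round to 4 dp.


Sides: (-4, -8)->(2, -7): sqrt(37) = 6.082763, (2, -7)->(0, -5): sqrt(8) = 2.828427, (0, -5)->(-2, 5): sqrt(104) = 10.198039, (-2, 5)->(-5, -3): sqrt(73) = 8.544004, (-5, -3)->(-4, -8): sqrt(26) = 5.09902
Sum = 32.752253
Perimeter = 32.7523

32.7523


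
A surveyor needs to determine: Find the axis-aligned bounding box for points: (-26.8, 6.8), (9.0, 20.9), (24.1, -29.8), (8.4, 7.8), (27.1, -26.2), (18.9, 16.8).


x range: [-26.8, 27.1]
y range: [-29.8, 20.9]
Bounding box: (-26.8,-29.8) to (27.1,20.9)

(-26.8,-29.8) to (27.1,20.9)


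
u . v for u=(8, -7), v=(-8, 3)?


u . v = u_x*v_x + u_y*v_y = 8*(-8) + (-7)*3
= (-64) + (-21) = -85

-85


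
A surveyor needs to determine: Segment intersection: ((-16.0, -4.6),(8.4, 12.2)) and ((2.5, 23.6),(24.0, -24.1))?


Cross products: d1=-1488.75, d2=36.33, d3=377.28, d4=-1147.8
d1*d2 < 0 and d3*d4 < 0? yes

Yes, they intersect


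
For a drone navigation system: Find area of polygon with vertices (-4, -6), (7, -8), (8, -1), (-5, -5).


Shoelace sum: ((-4)*(-8) - 7*(-6)) + (7*(-1) - 8*(-8)) + (8*(-5) - (-5)*(-1)) + ((-5)*(-6) - (-4)*(-5))
= 96
Area = |96|/2 = 48

48


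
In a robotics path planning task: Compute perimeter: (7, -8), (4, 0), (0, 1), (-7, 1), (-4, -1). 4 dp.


Sides: (7, -8)->(4, 0): sqrt(73) = 8.544004, (4, 0)->(0, 1): sqrt(17) = 4.123106, (0, 1)->(-7, 1): sqrt(49) = 7, (-7, 1)->(-4, -1): sqrt(13) = 3.605551, (-4, -1)->(7, -8): sqrt(170) = 13.038405
Sum = 36.311066
Perimeter = 36.3111

36.3111


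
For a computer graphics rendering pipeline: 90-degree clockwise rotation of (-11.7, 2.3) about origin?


90° CW: (x,y) -> (y, -x)
(-11.7,2.3) -> (2.3, 11.7)

(2.3, 11.7)


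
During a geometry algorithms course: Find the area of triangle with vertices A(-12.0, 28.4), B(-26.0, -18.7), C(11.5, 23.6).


Area = |x_A(y_B-y_C) + x_B(y_C-y_A) + x_C(y_A-y_B)|/2
= |507.6 + 124.8 + 541.65|/2
= 1174.05/2 = 587.025

587.025


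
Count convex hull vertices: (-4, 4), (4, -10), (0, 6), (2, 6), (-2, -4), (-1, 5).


Convex hull vertices (CCW): (-4, 4), (-2, -4), (4, -10), (2, 6), (0, 6)
Count = 5

5


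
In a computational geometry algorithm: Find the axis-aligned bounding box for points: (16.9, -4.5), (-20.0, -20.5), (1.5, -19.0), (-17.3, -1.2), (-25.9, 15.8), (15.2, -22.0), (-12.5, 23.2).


x range: [-25.9, 16.9]
y range: [-22, 23.2]
Bounding box: (-25.9,-22) to (16.9,23.2)

(-25.9,-22) to (16.9,23.2)


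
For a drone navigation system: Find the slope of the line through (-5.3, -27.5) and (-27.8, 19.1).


slope = (y2-y1)/(x2-x1) = (19.1-(-27.5))/((-27.8)-(-5.3)) = 46.6/(-22.5) = -2.0711

-2.0711


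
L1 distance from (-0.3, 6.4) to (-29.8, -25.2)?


|(-0.3)-(-29.8)| + |6.4-(-25.2)| = 29.5 + 31.6 = 61.1

61.1


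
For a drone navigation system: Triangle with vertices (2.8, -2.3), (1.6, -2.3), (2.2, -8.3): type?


Side lengths squared: AB^2=1.44, BC^2=36.36, CA^2=36.36
Sorted: [1.44, 36.36, 36.36]
By sides: Isosceles, By angles: Acute

Isosceles, Acute


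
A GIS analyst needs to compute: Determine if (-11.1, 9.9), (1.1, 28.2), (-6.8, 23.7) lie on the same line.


Cross product: (1.1-(-11.1))*(23.7-9.9) - (28.2-9.9)*((-6.8)-(-11.1))
= 89.67

No, not collinear


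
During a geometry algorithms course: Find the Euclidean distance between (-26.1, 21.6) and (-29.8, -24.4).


dx=-3.7, dy=-46
d^2 = (-3.7)^2 + (-46)^2 = 2129.69
d = sqrt(2129.69) = 46.1486

46.1486


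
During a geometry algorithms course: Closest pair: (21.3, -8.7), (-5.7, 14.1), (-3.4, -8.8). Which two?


d(P0,P1) = 35.3389, d(P0,P2) = 24.7002, d(P1,P2) = 23.0152
Closest: P1 and P2

Closest pair: (-5.7, 14.1) and (-3.4, -8.8), distance = 23.0152


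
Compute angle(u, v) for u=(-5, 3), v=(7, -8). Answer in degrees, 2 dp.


u.v = -59, |u| = sqrt(34) = 5.831, |v| = sqrt(113) = 10.6301
cos(theta) = u.v/(|u||v|) = -59/sqrt(3842) = -0.951861
theta = acos(-0.951861) = 162.15 degrees

162.15 degrees


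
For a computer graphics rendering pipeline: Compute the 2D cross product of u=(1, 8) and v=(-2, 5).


u x v = u_x*v_y - u_y*v_x = 1*5 - 8*(-2)
= 5 - (-16) = 21

21


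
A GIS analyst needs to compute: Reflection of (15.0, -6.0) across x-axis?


Reflection over x-axis: (x,y) -> (x,-y)
(15, -6) -> (15, 6)

(15, 6)


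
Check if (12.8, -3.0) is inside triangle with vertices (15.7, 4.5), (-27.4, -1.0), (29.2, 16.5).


Cross products: AB x AP = 307.3, BC x BP = -816.7, CA x CP = 66.45
All same sign? no

No, outside


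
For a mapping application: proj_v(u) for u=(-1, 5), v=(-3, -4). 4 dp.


u.v = -17, |v| = sqrt(25) = 5
Scalar projection = u.v / |v| = -17 / sqrt(25) = -3.4

-3.4


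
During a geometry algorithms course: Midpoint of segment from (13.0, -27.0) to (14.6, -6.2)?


M = ((13+14.6)/2, ((-27)+(-6.2))/2)
= (13.8, -16.6)

(13.8, -16.6)


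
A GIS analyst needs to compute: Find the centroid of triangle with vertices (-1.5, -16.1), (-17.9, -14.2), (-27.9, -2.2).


Centroid = ((x_A+x_B+x_C)/3, (y_A+y_B+y_C)/3)
= (((-1.5)+(-17.9)+(-27.9))/3, ((-16.1)+(-14.2)+(-2.2))/3)
= (-15.7667, -10.8333)

(-15.7667, -10.8333)


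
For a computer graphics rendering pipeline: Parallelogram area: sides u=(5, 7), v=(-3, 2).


|u x v| = |5*2 - 7*(-3)|
= |10 - (-21)| = 31

31


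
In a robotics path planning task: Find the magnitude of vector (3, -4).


|u| = sqrt(3^2 + (-4)^2) = sqrt(25) = 5

5


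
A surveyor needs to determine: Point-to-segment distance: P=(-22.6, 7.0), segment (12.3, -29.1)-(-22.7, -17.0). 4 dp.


Project P onto AB: t = 1 (clamped to [0,1])
Closest point on segment: (-22.7, -17)
Distance: 24.0002

24.0002


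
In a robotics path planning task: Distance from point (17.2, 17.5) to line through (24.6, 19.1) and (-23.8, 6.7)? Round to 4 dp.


|cross product| = 14.32
|line direction| = sqrt(2496.32) = 49.9632
Distance = 14.32/sqrt(2496.32) = 0.2866

0.2866


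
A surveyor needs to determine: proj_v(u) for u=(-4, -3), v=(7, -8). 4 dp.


u.v = -4, |v| = sqrt(113) = 10.6301
Scalar projection = u.v / |v| = -4 / sqrt(113) = -0.3763

-0.3763


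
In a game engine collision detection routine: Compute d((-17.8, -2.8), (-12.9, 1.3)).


dx=4.9, dy=4.1
d^2 = 4.9^2 + 4.1^2 = 40.82
d = sqrt(40.82) = 6.3891

6.3891


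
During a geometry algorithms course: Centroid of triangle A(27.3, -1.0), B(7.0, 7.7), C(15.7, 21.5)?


Centroid = ((x_A+x_B+x_C)/3, (y_A+y_B+y_C)/3)
= ((27.3+7+15.7)/3, ((-1)+7.7+21.5)/3)
= (16.6667, 9.4)

(16.6667, 9.4)


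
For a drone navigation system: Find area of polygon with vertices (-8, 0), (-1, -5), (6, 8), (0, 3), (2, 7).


Shoelace sum: ((-8)*(-5) - (-1)*0) + ((-1)*8 - 6*(-5)) + (6*3 - 0*8) + (0*7 - 2*3) + (2*0 - (-8)*7)
= 130
Area = |130|/2 = 65

65


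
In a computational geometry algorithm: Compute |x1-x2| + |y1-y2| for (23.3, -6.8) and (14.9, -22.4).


|23.3-14.9| + |(-6.8)-(-22.4)| = 8.4 + 15.6 = 24

24


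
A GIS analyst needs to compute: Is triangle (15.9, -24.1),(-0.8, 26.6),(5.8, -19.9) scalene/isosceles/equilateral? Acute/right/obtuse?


Side lengths squared: AB^2=2849.38, BC^2=2205.81, CA^2=119.65
Sorted: [119.65, 2205.81, 2849.38]
By sides: Scalene, By angles: Obtuse

Scalene, Obtuse


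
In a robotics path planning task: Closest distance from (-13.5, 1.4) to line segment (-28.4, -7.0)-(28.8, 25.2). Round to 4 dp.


Project P onto AB: t = 0.2606 (clamped to [0,1])
Closest point on segment: (-13.4948, 1.3907)
Distance: 0.0107

0.0107


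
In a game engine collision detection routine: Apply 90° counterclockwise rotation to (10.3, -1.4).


90° CCW: (x,y) -> (-y, x)
(10.3,-1.4) -> (1.4, 10.3)

(1.4, 10.3)


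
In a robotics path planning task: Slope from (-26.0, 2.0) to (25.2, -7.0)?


slope = (y2-y1)/(x2-x1) = ((-7)-2)/(25.2-(-26)) = (-9)/51.2 = -0.1758

-0.1758


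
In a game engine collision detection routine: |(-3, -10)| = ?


|u| = sqrt((-3)^2 + (-10)^2) = sqrt(109) = 10.4403

10.4403


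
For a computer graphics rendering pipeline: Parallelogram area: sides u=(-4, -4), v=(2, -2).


|u x v| = |(-4)*(-2) - (-4)*2|
= |8 - (-8)| = 16

16


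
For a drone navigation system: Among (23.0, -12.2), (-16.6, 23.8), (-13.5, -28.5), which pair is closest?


d(P0,P1) = 53.5178, d(P0,P2) = 39.9742, d(P1,P2) = 52.3918
Closest: P0 and P2

Closest pair: (23.0, -12.2) and (-13.5, -28.5), distance = 39.9742


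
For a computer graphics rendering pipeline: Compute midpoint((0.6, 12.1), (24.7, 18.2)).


M = ((0.6+24.7)/2, (12.1+18.2)/2)
= (12.65, 15.15)

(12.65, 15.15)


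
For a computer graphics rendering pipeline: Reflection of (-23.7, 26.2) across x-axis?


Reflection over x-axis: (x,y) -> (x,-y)
(-23.7, 26.2) -> (-23.7, -26.2)

(-23.7, -26.2)


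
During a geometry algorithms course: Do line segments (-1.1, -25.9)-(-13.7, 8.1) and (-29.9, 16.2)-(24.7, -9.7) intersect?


Cross products: d1=-1552.74, d2=-22.68, d3=448.74, d4=-1081.32
d1*d2 < 0 and d3*d4 < 0? no

No, they don't intersect


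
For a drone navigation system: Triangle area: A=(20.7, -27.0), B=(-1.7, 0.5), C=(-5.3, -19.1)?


Area = |x_A(y_B-y_C) + x_B(y_C-y_A) + x_C(y_A-y_B)|/2
= |405.72 + (-13.43) + 145.75|/2
= 538.04/2 = 269.02

269.02


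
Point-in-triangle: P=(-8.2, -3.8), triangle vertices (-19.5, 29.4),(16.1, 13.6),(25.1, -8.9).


Cross products: AB x AP = -1003.38, BC x BP = -703.35, CA x CP = 1047.93
All same sign? no

No, outside


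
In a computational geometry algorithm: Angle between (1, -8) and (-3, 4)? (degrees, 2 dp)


u.v = -35, |u| = sqrt(65) = 8.0623, |v| = sqrt(25) = 5
cos(theta) = u.v/(|u||v|) = -35/sqrt(1625) = -0.868243
theta = acos(-0.868243) = 150.26 degrees

150.26 degrees


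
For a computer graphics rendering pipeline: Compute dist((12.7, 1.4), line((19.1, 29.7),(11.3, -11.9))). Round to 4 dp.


|cross product| = 45.5
|line direction| = sqrt(1791.4) = 42.3249
Distance = 45.5/sqrt(1791.4) = 1.075

1.075


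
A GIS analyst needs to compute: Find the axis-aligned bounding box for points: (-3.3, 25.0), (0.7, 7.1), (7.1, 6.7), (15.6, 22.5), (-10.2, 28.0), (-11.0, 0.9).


x range: [-11, 15.6]
y range: [0.9, 28]
Bounding box: (-11,0.9) to (15.6,28)

(-11,0.9) to (15.6,28)


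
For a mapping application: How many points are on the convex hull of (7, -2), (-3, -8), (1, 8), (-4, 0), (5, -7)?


Convex hull vertices (CCW): (-4, 0), (-3, -8), (5, -7), (7, -2), (1, 8)
Count = 5

5


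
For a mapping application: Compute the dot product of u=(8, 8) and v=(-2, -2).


u . v = u_x*v_x + u_y*v_y = 8*(-2) + 8*(-2)
= (-16) + (-16) = -32

-32


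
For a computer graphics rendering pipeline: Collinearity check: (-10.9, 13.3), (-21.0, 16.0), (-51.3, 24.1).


Cross product: ((-21)-(-10.9))*(24.1-13.3) - (16-13.3)*((-51.3)-(-10.9))
= 0

Yes, collinear


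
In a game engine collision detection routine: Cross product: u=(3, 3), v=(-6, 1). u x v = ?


u x v = u_x*v_y - u_y*v_x = 3*1 - 3*(-6)
= 3 - (-18) = 21

21


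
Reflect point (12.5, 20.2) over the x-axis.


Reflection over x-axis: (x,y) -> (x,-y)
(12.5, 20.2) -> (12.5, -20.2)

(12.5, -20.2)


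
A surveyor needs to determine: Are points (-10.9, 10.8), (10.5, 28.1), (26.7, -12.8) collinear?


Cross product: (10.5-(-10.9))*((-12.8)-10.8) - (28.1-10.8)*(26.7-(-10.9))
= -1155.52

No, not collinear


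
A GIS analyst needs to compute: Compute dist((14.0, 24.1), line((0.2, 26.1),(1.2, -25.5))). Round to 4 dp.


|cross product| = 710.08
|line direction| = sqrt(2663.56) = 51.6097
Distance = 710.08/sqrt(2663.56) = 13.7587

13.7587


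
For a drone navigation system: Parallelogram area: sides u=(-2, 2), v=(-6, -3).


|u x v| = |(-2)*(-3) - 2*(-6)|
= |6 - (-12)| = 18

18


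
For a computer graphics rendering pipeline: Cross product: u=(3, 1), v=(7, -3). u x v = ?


u x v = u_x*v_y - u_y*v_x = 3*(-3) - 1*7
= (-9) - 7 = -16

-16


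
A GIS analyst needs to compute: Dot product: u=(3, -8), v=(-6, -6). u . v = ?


u . v = u_x*v_x + u_y*v_y = 3*(-6) + (-8)*(-6)
= (-18) + 48 = 30

30


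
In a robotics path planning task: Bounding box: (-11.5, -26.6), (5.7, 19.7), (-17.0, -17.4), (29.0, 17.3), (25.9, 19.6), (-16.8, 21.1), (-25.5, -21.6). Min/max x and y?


x range: [-25.5, 29]
y range: [-26.6, 21.1]
Bounding box: (-25.5,-26.6) to (29,21.1)

(-25.5,-26.6) to (29,21.1)


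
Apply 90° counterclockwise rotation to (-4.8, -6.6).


90° CCW: (x,y) -> (-y, x)
(-4.8,-6.6) -> (6.6, -4.8)

(6.6, -4.8)


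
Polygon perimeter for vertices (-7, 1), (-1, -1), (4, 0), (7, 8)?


Sides: (-7, 1)->(-1, -1): sqrt(40) = 6.324555, (-1, -1)->(4, 0): sqrt(26) = 5.09902, (4, 0)->(7, 8): sqrt(73) = 8.544004, (7, 8)->(-7, 1): sqrt(245) = 15.652476
Sum = 35.620055
Perimeter = 35.6201

35.6201


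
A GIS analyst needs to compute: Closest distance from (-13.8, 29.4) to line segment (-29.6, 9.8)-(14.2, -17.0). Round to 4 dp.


Project P onto AB: t = 0.0632 (clamped to [0,1])
Closest point on segment: (-26.8298, 8.105)
Distance: 24.965

24.965


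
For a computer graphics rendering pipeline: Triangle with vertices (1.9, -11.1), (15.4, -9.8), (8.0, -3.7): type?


Side lengths squared: AB^2=183.94, BC^2=91.97, CA^2=91.97
Sorted: [91.97, 91.97, 183.94]
By sides: Isosceles, By angles: Right

Isosceles, Right


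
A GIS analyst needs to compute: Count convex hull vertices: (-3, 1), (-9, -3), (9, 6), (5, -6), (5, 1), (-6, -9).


Convex hull vertices (CCW): (-9, -3), (-6, -9), (5, -6), (9, 6), (-3, 1)
Count = 5

5


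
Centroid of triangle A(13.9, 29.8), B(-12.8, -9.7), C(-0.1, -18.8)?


Centroid = ((x_A+x_B+x_C)/3, (y_A+y_B+y_C)/3)
= ((13.9+(-12.8)+(-0.1))/3, (29.8+(-9.7)+(-18.8))/3)
= (0.3333, 0.4333)

(0.3333, 0.4333)


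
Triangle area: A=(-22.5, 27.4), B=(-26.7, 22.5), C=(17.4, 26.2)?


Area = |x_A(y_B-y_C) + x_B(y_C-y_A) + x_C(y_A-y_B)|/2
= |83.25 + 32.04 + 85.26|/2
= 200.55/2 = 100.275

100.275


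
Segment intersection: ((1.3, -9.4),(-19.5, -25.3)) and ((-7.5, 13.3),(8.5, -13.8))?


Cross products: d1=-124.72, d2=-942.8, d3=-612.08, d4=206
d1*d2 < 0 and d3*d4 < 0? no

No, they don't intersect


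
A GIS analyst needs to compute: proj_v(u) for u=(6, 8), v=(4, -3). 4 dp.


u.v = 0, |v| = sqrt(25) = 5
Scalar projection = u.v / |v| = 0 / sqrt(25) = 0

0


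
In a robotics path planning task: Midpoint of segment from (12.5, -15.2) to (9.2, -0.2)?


M = ((12.5+9.2)/2, ((-15.2)+(-0.2))/2)
= (10.85, -7.7)

(10.85, -7.7)


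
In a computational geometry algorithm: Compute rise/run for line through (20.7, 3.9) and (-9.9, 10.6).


slope = (y2-y1)/(x2-x1) = (10.6-3.9)/((-9.9)-20.7) = 6.7/(-30.6) = -0.219

-0.219


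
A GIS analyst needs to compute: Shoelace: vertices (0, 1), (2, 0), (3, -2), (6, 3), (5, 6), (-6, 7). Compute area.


Shoelace sum: (0*0 - 2*1) + (2*(-2) - 3*0) + (3*3 - 6*(-2)) + (6*6 - 5*3) + (5*7 - (-6)*6) + ((-6)*1 - 0*7)
= 101
Area = |101|/2 = 50.5

50.5


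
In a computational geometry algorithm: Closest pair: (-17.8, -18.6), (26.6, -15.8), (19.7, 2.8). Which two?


d(P0,P1) = 44.4882, d(P0,P2) = 43.1765, d(P1,P2) = 19.8386
Closest: P1 and P2

Closest pair: (26.6, -15.8) and (19.7, 2.8), distance = 19.8386


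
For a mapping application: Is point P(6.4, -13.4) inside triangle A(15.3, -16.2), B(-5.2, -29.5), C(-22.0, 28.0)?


Cross products: AB x AP = -175.77, BC x BP = -937.48, CA x CP = -288.94
All same sign? yes

Yes, inside


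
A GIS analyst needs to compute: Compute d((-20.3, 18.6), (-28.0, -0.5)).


dx=-7.7, dy=-19.1
d^2 = (-7.7)^2 + (-19.1)^2 = 424.1
d = sqrt(424.1) = 20.5937

20.5937


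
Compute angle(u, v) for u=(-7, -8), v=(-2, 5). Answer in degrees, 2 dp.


u.v = -26, |u| = sqrt(113) = 10.6301, |v| = sqrt(29) = 5.3852
cos(theta) = u.v/(|u||v|) = -26/sqrt(3277) = -0.454187
theta = acos(-0.454187) = 117.01 degrees

117.01 degrees


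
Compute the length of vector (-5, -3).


|u| = sqrt((-5)^2 + (-3)^2) = sqrt(34) = 5.831

5.831


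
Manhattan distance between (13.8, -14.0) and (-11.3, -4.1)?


|13.8-(-11.3)| + |(-14)-(-4.1)| = 25.1 + 9.9 = 35

35


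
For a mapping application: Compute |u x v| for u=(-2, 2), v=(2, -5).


|u x v| = |(-2)*(-5) - 2*2|
= |10 - 4| = 6

6


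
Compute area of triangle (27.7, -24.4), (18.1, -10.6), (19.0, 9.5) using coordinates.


Area = |x_A(y_B-y_C) + x_B(y_C-y_A) + x_C(y_A-y_B)|/2
= |(-556.77) + 613.59 + (-262.2)|/2
= 205.38/2 = 102.69

102.69


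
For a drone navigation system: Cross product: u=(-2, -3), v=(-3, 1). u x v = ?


u x v = u_x*v_y - u_y*v_x = (-2)*1 - (-3)*(-3)
= (-2) - 9 = -11

-11


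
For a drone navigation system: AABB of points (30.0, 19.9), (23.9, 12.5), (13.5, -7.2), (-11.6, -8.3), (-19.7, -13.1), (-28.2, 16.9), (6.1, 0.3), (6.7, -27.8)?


x range: [-28.2, 30]
y range: [-27.8, 19.9]
Bounding box: (-28.2,-27.8) to (30,19.9)

(-28.2,-27.8) to (30,19.9)


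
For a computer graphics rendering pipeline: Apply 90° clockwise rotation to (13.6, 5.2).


90° CW: (x,y) -> (y, -x)
(13.6,5.2) -> (5.2, -13.6)

(5.2, -13.6)


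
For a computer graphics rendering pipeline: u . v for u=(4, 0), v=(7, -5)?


u . v = u_x*v_x + u_y*v_y = 4*7 + 0*(-5)
= 28 + 0 = 28

28


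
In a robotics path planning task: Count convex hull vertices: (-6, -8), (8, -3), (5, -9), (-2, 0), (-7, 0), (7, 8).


Convex hull vertices (CCW): (-7, 0), (-6, -8), (5, -9), (8, -3), (7, 8)
Count = 5

5


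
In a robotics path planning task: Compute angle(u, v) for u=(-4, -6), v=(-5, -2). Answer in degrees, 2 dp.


u.v = 32, |u| = sqrt(52) = 7.2111, |v| = sqrt(29) = 5.3852
cos(theta) = u.v/(|u||v|) = 32/sqrt(1508) = 0.824042
theta = acos(0.824042) = 34.51 degrees

34.51 degrees


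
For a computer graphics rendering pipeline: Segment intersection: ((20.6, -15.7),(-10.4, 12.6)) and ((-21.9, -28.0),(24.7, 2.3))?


Cross products: d1=-714.57, d2=1543.51, d3=1584.05, d4=-674.03
d1*d2 < 0 and d3*d4 < 0? yes

Yes, they intersect


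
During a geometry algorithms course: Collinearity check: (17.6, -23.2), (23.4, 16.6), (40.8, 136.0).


Cross product: (23.4-17.6)*(136-(-23.2)) - (16.6-(-23.2))*(40.8-17.6)
= 0

Yes, collinear


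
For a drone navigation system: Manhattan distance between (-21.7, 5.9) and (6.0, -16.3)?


|(-21.7)-6| + |5.9-(-16.3)| = 27.7 + 22.2 = 49.9

49.9


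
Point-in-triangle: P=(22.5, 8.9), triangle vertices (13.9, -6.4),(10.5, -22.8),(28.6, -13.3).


Cross products: AB x AP = 89.02, BC x BP = 459.77, CA x CP = -284.25
All same sign? no

No, outside


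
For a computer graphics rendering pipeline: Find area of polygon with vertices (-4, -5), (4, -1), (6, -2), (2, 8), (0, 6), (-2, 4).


Shoelace sum: ((-4)*(-1) - 4*(-5)) + (4*(-2) - 6*(-1)) + (6*8 - 2*(-2)) + (2*6 - 0*8) + (0*4 - (-2)*6) + ((-2)*(-5) - (-4)*4)
= 124
Area = |124|/2 = 62

62


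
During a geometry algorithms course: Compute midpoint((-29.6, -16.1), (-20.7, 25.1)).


M = (((-29.6)+(-20.7))/2, ((-16.1)+25.1)/2)
= (-25.15, 4.5)

(-25.15, 4.5)


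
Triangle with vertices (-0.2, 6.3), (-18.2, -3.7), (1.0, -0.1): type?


Side lengths squared: AB^2=424, BC^2=381.6, CA^2=42.4
Sorted: [42.4, 381.6, 424]
By sides: Scalene, By angles: Right

Scalene, Right


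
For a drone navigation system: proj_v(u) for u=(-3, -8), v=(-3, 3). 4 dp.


u.v = -15, |v| = sqrt(18) = 4.2426
Scalar projection = u.v / |v| = -15 / sqrt(18) = -3.5355

-3.5355


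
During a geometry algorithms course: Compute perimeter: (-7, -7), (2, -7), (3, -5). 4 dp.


Sides: (-7, -7)->(2, -7): sqrt(81) = 9, (2, -7)->(3, -5): sqrt(5) = 2.236068, (3, -5)->(-7, -7): sqrt(104) = 10.198039
Sum = 21.434107
Perimeter = 21.4341

21.4341


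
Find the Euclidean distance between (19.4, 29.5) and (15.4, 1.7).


dx=-4, dy=-27.8
d^2 = (-4)^2 + (-27.8)^2 = 788.84
d = sqrt(788.84) = 28.0863

28.0863


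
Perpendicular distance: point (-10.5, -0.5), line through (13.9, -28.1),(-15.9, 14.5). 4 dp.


|cross product| = 216.96
|line direction| = sqrt(2702.8) = 51.9885
Distance = 216.96/sqrt(2702.8) = 4.1732

4.1732


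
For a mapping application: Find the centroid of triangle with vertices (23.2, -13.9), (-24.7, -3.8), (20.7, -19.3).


Centroid = ((x_A+x_B+x_C)/3, (y_A+y_B+y_C)/3)
= ((23.2+(-24.7)+20.7)/3, ((-13.9)+(-3.8)+(-19.3))/3)
= (6.4, -12.3333)

(6.4, -12.3333)


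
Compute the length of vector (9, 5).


|u| = sqrt(9^2 + 5^2) = sqrt(106) = 10.2956

10.2956


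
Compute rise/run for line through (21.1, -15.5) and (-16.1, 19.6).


slope = (y2-y1)/(x2-x1) = (19.6-(-15.5))/((-16.1)-21.1) = 35.1/(-37.2) = -0.9435

-0.9435


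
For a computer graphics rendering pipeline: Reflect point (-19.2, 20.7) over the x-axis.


Reflection over x-axis: (x,y) -> (x,-y)
(-19.2, 20.7) -> (-19.2, -20.7)

(-19.2, -20.7)


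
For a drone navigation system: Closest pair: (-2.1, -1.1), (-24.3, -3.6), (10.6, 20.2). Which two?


d(P0,P1) = 22.3403, d(P0,P2) = 24.7988, d(P1,P2) = 42.2428
Closest: P0 and P1

Closest pair: (-2.1, -1.1) and (-24.3, -3.6), distance = 22.3403


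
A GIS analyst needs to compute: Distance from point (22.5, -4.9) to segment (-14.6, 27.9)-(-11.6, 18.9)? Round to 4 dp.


Project P onto AB: t = 1 (clamped to [0,1])
Closest point on segment: (-11.6, 18.9)
Distance: 41.5843

41.5843


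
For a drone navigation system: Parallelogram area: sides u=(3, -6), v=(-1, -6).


|u x v| = |3*(-6) - (-6)*(-1)|
= |(-18) - 6| = 24

24


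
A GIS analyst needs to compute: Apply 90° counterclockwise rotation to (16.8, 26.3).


90° CCW: (x,y) -> (-y, x)
(16.8,26.3) -> (-26.3, 16.8)

(-26.3, 16.8)


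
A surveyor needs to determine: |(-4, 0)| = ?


|u| = sqrt((-4)^2 + 0^2) = sqrt(16) = 4

4


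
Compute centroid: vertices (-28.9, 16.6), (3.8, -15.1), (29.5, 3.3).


Centroid = ((x_A+x_B+x_C)/3, (y_A+y_B+y_C)/3)
= (((-28.9)+3.8+29.5)/3, (16.6+(-15.1)+3.3)/3)
= (1.4667, 1.6)

(1.4667, 1.6)


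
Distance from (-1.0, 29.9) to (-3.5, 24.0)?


dx=-2.5, dy=-5.9
d^2 = (-2.5)^2 + (-5.9)^2 = 41.06
d = sqrt(41.06) = 6.4078

6.4078


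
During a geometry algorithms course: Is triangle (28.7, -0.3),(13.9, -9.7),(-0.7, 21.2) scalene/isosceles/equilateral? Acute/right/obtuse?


Side lengths squared: AB^2=307.4, BC^2=1167.97, CA^2=1326.61
Sorted: [307.4, 1167.97, 1326.61]
By sides: Scalene, By angles: Acute

Scalene, Acute


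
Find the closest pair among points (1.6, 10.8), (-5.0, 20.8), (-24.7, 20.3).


d(P0,P1) = 11.9817, d(P0,P2) = 27.9632, d(P1,P2) = 19.7063
Closest: P0 and P1

Closest pair: (1.6, 10.8) and (-5.0, 20.8), distance = 11.9817


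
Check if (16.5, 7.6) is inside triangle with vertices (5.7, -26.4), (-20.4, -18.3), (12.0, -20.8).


Cross products: AB x AP = -974.88, BC x BP = 931.41, CA x CP = -153.72
All same sign? no

No, outside


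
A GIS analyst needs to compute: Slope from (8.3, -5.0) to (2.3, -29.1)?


slope = (y2-y1)/(x2-x1) = ((-29.1)-(-5))/(2.3-8.3) = (-24.1)/(-6) = 4.0167

4.0167


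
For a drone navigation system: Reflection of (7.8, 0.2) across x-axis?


Reflection over x-axis: (x,y) -> (x,-y)
(7.8, 0.2) -> (7.8, -0.2)

(7.8, -0.2)


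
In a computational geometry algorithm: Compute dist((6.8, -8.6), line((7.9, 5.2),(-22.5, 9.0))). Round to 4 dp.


|cross product| = 423.7
|line direction| = sqrt(938.6) = 30.6366
Distance = 423.7/sqrt(938.6) = 13.8299

13.8299


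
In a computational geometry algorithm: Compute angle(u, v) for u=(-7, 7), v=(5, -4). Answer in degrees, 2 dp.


u.v = -63, |u| = sqrt(98) = 9.8995, |v| = sqrt(41) = 6.4031
cos(theta) = u.v/(|u||v|) = -63/sqrt(4018) = -0.993884
theta = acos(-0.993884) = 173.66 degrees

173.66 degrees


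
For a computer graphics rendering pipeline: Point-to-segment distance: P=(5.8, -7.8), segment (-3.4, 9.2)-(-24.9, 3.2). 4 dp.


Project P onto AB: t = 0 (clamped to [0,1])
Closest point on segment: (-3.4, 9.2)
Distance: 19.3298

19.3298


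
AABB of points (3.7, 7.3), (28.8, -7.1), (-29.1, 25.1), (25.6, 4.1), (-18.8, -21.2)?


x range: [-29.1, 28.8]
y range: [-21.2, 25.1]
Bounding box: (-29.1,-21.2) to (28.8,25.1)

(-29.1,-21.2) to (28.8,25.1)


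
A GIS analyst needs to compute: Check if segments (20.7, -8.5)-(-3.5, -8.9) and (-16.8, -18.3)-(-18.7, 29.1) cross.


Cross products: d1=-1796.12, d2=-648.28, d3=222.16, d4=-925.68
d1*d2 < 0 and d3*d4 < 0? no

No, they don't intersect


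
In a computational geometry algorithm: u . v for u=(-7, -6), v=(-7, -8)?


u . v = u_x*v_x + u_y*v_y = (-7)*(-7) + (-6)*(-8)
= 49 + 48 = 97

97


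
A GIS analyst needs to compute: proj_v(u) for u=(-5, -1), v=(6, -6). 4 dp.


u.v = -24, |v| = sqrt(72) = 8.4853
Scalar projection = u.v / |v| = -24 / sqrt(72) = -2.8284

-2.8284


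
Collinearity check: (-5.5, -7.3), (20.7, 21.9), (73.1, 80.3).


Cross product: (20.7-(-5.5))*(80.3-(-7.3)) - (21.9-(-7.3))*(73.1-(-5.5))
= 0

Yes, collinear


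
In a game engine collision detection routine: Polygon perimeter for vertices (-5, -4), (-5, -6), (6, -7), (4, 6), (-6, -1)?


Sides: (-5, -4)->(-5, -6): sqrt(4) = 2, (-5, -6)->(6, -7): sqrt(122) = 11.045361, (6, -7)->(4, 6): sqrt(173) = 13.152946, (4, 6)->(-6, -1): sqrt(149) = 12.206556, (-6, -1)->(-5, -4): sqrt(10) = 3.162278
Sum = 41.567141
Perimeter = 41.5671

41.5671


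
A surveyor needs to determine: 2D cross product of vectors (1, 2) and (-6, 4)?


u x v = u_x*v_y - u_y*v_x = 1*4 - 2*(-6)
= 4 - (-12) = 16

16


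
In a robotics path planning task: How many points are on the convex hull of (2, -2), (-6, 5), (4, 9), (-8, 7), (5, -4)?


Convex hull vertices (CCW): (-8, 7), (-6, 5), (2, -2), (5, -4), (4, 9)
Count = 5

5


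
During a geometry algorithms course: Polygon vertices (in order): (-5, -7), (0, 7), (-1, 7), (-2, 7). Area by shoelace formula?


Shoelace sum: ((-5)*7 - 0*(-7)) + (0*7 - (-1)*7) + ((-1)*7 - (-2)*7) + ((-2)*(-7) - (-5)*7)
= 28
Area = |28|/2 = 14

14


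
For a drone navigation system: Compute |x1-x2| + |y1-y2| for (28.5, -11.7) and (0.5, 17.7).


|28.5-0.5| + |(-11.7)-17.7| = 28 + 29.4 = 57.4

57.4


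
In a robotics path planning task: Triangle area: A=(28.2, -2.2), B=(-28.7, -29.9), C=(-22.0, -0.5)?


Area = |x_A(y_B-y_C) + x_B(y_C-y_A) + x_C(y_A-y_B)|/2
= |(-829.08) + (-48.79) + (-609.4)|/2
= 1487.27/2 = 743.635

743.635


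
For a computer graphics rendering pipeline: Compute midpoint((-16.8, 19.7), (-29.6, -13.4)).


M = (((-16.8)+(-29.6))/2, (19.7+(-13.4))/2)
= (-23.2, 3.15)

(-23.2, 3.15)


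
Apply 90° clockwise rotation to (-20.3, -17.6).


90° CW: (x,y) -> (y, -x)
(-20.3,-17.6) -> (-17.6, 20.3)

(-17.6, 20.3)


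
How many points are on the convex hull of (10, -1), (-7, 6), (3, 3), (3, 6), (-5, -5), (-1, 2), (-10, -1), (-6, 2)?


Convex hull vertices (CCW): (-10, -1), (-5, -5), (10, -1), (3, 6), (-7, 6)
Count = 5

5


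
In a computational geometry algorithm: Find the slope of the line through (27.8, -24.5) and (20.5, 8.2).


slope = (y2-y1)/(x2-x1) = (8.2-(-24.5))/(20.5-27.8) = 32.7/(-7.3) = -4.4795

-4.4795


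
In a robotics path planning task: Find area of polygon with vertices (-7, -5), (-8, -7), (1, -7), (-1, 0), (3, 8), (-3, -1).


Shoelace sum: ((-7)*(-7) - (-8)*(-5)) + ((-8)*(-7) - 1*(-7)) + (1*0 - (-1)*(-7)) + ((-1)*8 - 3*0) + (3*(-1) - (-3)*8) + ((-3)*(-5) - (-7)*(-1))
= 86
Area = |86|/2 = 43

43


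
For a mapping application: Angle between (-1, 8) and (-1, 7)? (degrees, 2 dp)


u.v = 57, |u| = sqrt(65) = 8.0623, |v| = sqrt(50) = 7.0711
cos(theta) = u.v/(|u||v|) = 57/sqrt(3250) = 0.999846
theta = acos(0.999846) = 1.01 degrees

1.01 degrees


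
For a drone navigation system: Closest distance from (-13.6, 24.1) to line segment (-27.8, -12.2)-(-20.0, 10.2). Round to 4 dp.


Project P onto AB: t = 1 (clamped to [0,1])
Closest point on segment: (-20, 10.2)
Distance: 15.3026

15.3026


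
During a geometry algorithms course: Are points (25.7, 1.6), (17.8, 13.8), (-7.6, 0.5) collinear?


Cross product: (17.8-25.7)*(0.5-1.6) - (13.8-1.6)*((-7.6)-25.7)
= 414.95

No, not collinear


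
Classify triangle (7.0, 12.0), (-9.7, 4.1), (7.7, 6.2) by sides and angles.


Side lengths squared: AB^2=341.3, BC^2=307.17, CA^2=34.13
Sorted: [34.13, 307.17, 341.3]
By sides: Scalene, By angles: Right

Scalene, Right


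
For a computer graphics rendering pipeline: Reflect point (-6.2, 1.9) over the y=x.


Reflection over y=x: (x,y) -> (y,x)
(-6.2, 1.9) -> (1.9, -6.2)

(1.9, -6.2)


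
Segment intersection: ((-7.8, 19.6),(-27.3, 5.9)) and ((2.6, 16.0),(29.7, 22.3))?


Cross products: d1=163.08, d2=-85.34, d3=212.68, d4=461.1
d1*d2 < 0 and d3*d4 < 0? no

No, they don't intersect


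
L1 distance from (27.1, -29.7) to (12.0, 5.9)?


|27.1-12| + |(-29.7)-5.9| = 15.1 + 35.6 = 50.7

50.7


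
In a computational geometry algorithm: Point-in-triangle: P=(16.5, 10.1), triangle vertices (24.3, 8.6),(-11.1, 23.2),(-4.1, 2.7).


Cross products: AB x AP = 60.78, BC x BP = 474.1, CA x CP = 88.62
All same sign? yes

Yes, inside


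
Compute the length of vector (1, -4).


|u| = sqrt(1^2 + (-4)^2) = sqrt(17) = 4.1231

4.1231


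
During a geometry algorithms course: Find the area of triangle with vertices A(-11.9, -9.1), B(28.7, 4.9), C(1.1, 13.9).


Area = |x_A(y_B-y_C) + x_B(y_C-y_A) + x_C(y_A-y_B)|/2
= |107.1 + 660.1 + (-15.4)|/2
= 751.8/2 = 375.9

375.9


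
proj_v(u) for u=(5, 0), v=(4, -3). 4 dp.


u.v = 20, |v| = sqrt(25) = 5
Scalar projection = u.v / |v| = 20 / sqrt(25) = 4

4


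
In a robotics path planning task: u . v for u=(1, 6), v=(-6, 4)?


u . v = u_x*v_x + u_y*v_y = 1*(-6) + 6*4
= (-6) + 24 = 18

18


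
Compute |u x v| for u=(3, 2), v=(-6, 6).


|u x v| = |3*6 - 2*(-6)|
= |18 - (-12)| = 30

30


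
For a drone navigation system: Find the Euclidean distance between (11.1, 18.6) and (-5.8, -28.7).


dx=-16.9, dy=-47.3
d^2 = (-16.9)^2 + (-47.3)^2 = 2522.9
d = sqrt(2522.9) = 50.2285

50.2285


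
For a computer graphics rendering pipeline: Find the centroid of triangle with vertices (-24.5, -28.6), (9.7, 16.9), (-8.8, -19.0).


Centroid = ((x_A+x_B+x_C)/3, (y_A+y_B+y_C)/3)
= (((-24.5)+9.7+(-8.8))/3, ((-28.6)+16.9+(-19))/3)
= (-7.8667, -10.2333)

(-7.8667, -10.2333)
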